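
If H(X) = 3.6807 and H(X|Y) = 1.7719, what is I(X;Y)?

I(X;Y) = H(X) - H(X|Y)
I(X;Y) = 3.6807 - 1.7719 = 1.9088 bits


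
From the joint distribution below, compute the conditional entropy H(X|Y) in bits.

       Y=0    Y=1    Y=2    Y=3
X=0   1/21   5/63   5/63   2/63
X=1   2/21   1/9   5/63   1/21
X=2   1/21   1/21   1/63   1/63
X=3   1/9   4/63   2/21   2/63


H(X|Y) = Σ_y p(y) H(X|Y=y)
  p(Y=0) = 19/63, H(X|Y=0) = 1.8968
  p(Y=1) = 19/63, H(X|Y=1) = 1.9313
  p(Y=2) = 17/63, H(X|Y=2) = 1.8093
  p(Y=3) = 8/63, H(X|Y=3) = 1.9056
H(X|Y) = 0.3016×1.8968 + 0.3016×1.9313 + 0.2698×1.8093 + 0.1270×1.9056 = 1.8847 bits


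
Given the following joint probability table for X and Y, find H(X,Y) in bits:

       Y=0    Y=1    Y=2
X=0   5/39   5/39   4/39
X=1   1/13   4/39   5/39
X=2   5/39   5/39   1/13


H(X,Y) = -Σ p(x,y) log₂ p(x,y)
  p(0,0)=5/39: -0.1282 × log₂(0.1282) = 0.3799
  p(0,1)=5/39: -0.1282 × log₂(0.1282) = 0.3799
  p(0,2)=4/39: -0.1026 × log₂(0.1026) = 0.3370
  p(1,0)=1/13: -0.0769 × log₂(0.0769) = 0.2846
  p(1,1)=4/39: -0.1026 × log₂(0.1026) = 0.3370
  p(1,2)=5/39: -0.1282 × log₂(0.1282) = 0.3799
  p(2,0)=5/39: -0.1282 × log₂(0.1282) = 0.3799
  p(2,1)=5/39: -0.1282 × log₂(0.1282) = 0.3799
  p(2,2)=1/13: -0.0769 × log₂(0.0769) = 0.2846
H(X,Y) = 3.1429 bits


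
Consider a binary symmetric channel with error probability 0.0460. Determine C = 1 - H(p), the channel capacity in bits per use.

For BSC with error probability p:
C = 1 - H(p) where H(p) is binary entropy
H(0.0460) = -0.0460 × log₂(0.0460) - 0.9540 × log₂(0.9540)
H(p) = 0.2692
C = 1 - 0.2692 = 0.7308 bits/use


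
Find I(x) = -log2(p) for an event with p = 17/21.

Information content I(x) = -log₂(p(x))
I = -log₂(17/21) = -log₂(0.8095)
I = 0.3049 bits


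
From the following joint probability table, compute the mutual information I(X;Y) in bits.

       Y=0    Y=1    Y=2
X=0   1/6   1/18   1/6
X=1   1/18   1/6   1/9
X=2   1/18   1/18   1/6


H(X) = 1.5715, H(Y) = 1.5466, H(X,Y) = 3.0022
I(X;Y) = H(X) + H(Y) - H(X,Y) = 0.1160 bits


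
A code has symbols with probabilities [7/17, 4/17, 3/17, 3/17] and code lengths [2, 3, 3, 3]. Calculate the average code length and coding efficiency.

Average length L = Σ p_i × l_i = 2.5882 bits
Entropy H = 1.9015 bits
Efficiency η = H/L × 100% = 73.47%


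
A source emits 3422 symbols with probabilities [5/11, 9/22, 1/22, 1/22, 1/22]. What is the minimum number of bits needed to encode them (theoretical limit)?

Entropy H = 1.6527 bits/symbol
Minimum bits = H × n = 1.6527 × 3422
= 5655.46 bits


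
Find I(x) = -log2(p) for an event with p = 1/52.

Information content I(x) = -log₂(p(x))
I = -log₂(1/52) = -log₂(0.0192)
I = 5.7004 bits


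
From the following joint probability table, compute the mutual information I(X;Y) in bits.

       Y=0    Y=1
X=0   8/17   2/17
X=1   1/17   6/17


H(X) = 0.9774, H(Y) = 0.9975, H(X,Y) = 1.6457
I(X;Y) = H(X) + H(Y) - H(X,Y) = 0.3292 bits


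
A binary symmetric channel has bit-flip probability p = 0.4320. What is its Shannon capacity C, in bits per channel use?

For BSC with error probability p:
C = 1 - H(p) where H(p) is binary entropy
H(0.4320) = -0.4320 × log₂(0.4320) - 0.5680 × log₂(0.5680)
H(p) = 0.9866
C = 1 - 0.9866 = 0.0134 bits/use


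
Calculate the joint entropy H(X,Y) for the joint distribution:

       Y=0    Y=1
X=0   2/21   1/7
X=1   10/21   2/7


H(X,Y) = -Σ p(x,y) log₂ p(x,y)
  p(0,0)=2/21: -0.0952 × log₂(0.0952) = 0.3231
  p(0,1)=1/7: -0.1429 × log₂(0.1429) = 0.4011
  p(1,0)=10/21: -0.4762 × log₂(0.4762) = 0.5097
  p(1,1)=2/7: -0.2857 × log₂(0.2857) = 0.5164
H(X,Y) = 1.7502 bits


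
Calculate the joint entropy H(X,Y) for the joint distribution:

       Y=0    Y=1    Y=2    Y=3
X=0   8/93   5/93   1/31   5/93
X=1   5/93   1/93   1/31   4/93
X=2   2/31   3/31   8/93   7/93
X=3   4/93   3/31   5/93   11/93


H(X,Y) = -Σ p(x,y) log₂ p(x,y)
  p(0,0)=8/93: -0.0860 × log₂(0.0860) = 0.3044
  p(0,1)=5/93: -0.0538 × log₂(0.0538) = 0.2267
  p(0,2)=1/31: -0.0323 × log₂(0.0323) = 0.1598
  p(0,3)=5/93: -0.0538 × log₂(0.0538) = 0.2267
  p(1,0)=5/93: -0.0538 × log₂(0.0538) = 0.2267
  p(1,1)=1/93: -0.0108 × log₂(0.0108) = 0.0703
  p(1,2)=1/31: -0.0323 × log₂(0.0323) = 0.1598
  p(1,3)=4/93: -0.0430 × log₂(0.0430) = 0.1952
  p(2,0)=2/31: -0.0645 × log₂(0.0645) = 0.2551
  p(2,1)=3/31: -0.0968 × log₂(0.0968) = 0.3261
  p(2,2)=8/93: -0.0860 × log₂(0.0860) = 0.3044
  p(2,3)=7/93: -0.0753 × log₂(0.0753) = 0.2809
  p(3,0)=4/93: -0.0430 × log₂(0.0430) = 0.1952
  p(3,1)=3/31: -0.0968 × log₂(0.0968) = 0.3261
  p(3,2)=5/93: -0.0538 × log₂(0.0538) = 0.2267
  p(3,3)=11/93: -0.1183 × log₂(0.1183) = 0.3643
H(X,Y) = 3.8486 bits


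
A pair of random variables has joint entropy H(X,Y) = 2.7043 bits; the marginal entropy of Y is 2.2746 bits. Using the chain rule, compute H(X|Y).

Chain rule: H(X,Y) = H(X|Y) + H(Y)
H(X|Y) = H(X,Y) - H(Y) = 2.7043 - 2.2746 = 0.4297 bits


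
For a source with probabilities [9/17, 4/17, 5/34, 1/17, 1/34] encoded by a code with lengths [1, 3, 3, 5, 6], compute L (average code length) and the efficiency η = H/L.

Average length L = Σ p_i × l_i = 2.1471 bits
Entropy H = 1.7737 bits
Efficiency η = H/L × 100% = 82.61%


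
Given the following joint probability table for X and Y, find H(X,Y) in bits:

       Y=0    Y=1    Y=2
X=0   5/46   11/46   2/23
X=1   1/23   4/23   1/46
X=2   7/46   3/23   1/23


H(X,Y) = -Σ p(x,y) log₂ p(x,y)
  p(0,0)=5/46: -0.1087 × log₂(0.1087) = 0.3480
  p(0,1)=11/46: -0.2391 × log₂(0.2391) = 0.4936
  p(0,2)=2/23: -0.0870 × log₂(0.0870) = 0.3064
  p(1,0)=1/23: -0.0435 × log₂(0.0435) = 0.1967
  p(1,1)=4/23: -0.1739 × log₂(0.1739) = 0.4389
  p(1,2)=1/46: -0.0217 × log₂(0.0217) = 0.1201
  p(2,0)=7/46: -0.1522 × log₂(0.1522) = 0.4133
  p(2,1)=3/23: -0.1304 × log₂(0.1304) = 0.3833
  p(2,2)=1/23: -0.0435 × log₂(0.0435) = 0.1967
H(X,Y) = 2.8969 bits


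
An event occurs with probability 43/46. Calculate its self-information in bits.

Information content I(x) = -log₂(p(x))
I = -log₂(43/46) = -log₂(0.9348)
I = 0.0973 bits


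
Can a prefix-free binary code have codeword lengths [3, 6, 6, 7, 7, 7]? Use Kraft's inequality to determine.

Kraft inequality: Σ 2^(-l_i) ≤ 1 for prefix-free code
Calculating: 2^(-3) + 2^(-6) + 2^(-6) + 2^(-7) + 2^(-7) + 2^(-7)
= 0.125 + 0.015625 + 0.015625 + 0.0078125 + 0.0078125 + 0.0078125
= 0.1797
Since 0.1797 ≤ 1, prefix-free code exists


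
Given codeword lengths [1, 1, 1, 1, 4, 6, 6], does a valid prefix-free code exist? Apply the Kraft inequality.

Kraft inequality: Σ 2^(-l_i) ≤ 1 for prefix-free code
Calculating: 2^(-1) + 2^(-1) + 2^(-1) + 2^(-1) + 2^(-4) + 2^(-6) + 2^(-6)
= 0.5 + 0.5 + 0.5 + 0.5 + 0.0625 + 0.015625 + 0.015625
= 2.0938
Since 2.0938 > 1, prefix-free code does not exist


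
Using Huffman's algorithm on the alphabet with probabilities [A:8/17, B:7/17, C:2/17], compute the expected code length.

Huffman tree construction:
Combine smallest probabilities repeatedly
Resulting codes:
  A: 0 (length 1)
  B: 11 (length 2)
  C: 10 (length 2)
Average length = Σ p(s) × length(s) = 1.5294 bits


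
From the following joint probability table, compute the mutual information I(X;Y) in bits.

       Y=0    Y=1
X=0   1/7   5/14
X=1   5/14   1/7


H(X) = 1.0000, H(Y) = 1.0000, H(X,Y) = 1.8631
I(X;Y) = H(X) + H(Y) - H(X,Y) = 0.1369 bits


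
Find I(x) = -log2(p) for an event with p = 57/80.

Information content I(x) = -log₂(p(x))
I = -log₂(57/80) = -log₂(0.7125)
I = 0.4890 bits


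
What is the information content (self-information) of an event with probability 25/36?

Information content I(x) = -log₂(p(x))
I = -log₂(25/36) = -log₂(0.6944)
I = 0.5261 bits


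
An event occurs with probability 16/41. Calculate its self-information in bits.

Information content I(x) = -log₂(p(x))
I = -log₂(16/41) = -log₂(0.3902)
I = 1.3576 bits


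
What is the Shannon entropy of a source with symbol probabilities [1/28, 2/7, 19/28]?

H(X) = -Σ p(x) log₂ p(x)
  -1/28 × log₂(1/28) = 0.1717
  -2/7 × log₂(2/7) = 0.5164
  -19/28 × log₂(19/28) = 0.3796
H(X) = 1.0677 bits


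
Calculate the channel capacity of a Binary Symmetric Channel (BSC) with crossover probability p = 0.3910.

For BSC with error probability p:
C = 1 - H(p) where H(p) is binary entropy
H(0.3910) = -0.3910 × log₂(0.3910) - 0.6090 × log₂(0.6090)
H(p) = 0.9654
C = 1 - 0.9654 = 0.0346 bits/use


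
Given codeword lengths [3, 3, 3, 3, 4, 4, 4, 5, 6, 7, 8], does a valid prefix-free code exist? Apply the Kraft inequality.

Kraft inequality: Σ 2^(-l_i) ≤ 1 for prefix-free code
Calculating: 2^(-3) + 2^(-3) + 2^(-3) + 2^(-3) + 2^(-4) + 2^(-4) + 2^(-4) + 2^(-5) + 2^(-6) + 2^(-7) + 2^(-8)
= 0.125 + 0.125 + 0.125 + 0.125 + 0.0625 + 0.0625 + 0.0625 + 0.03125 + 0.015625 + 0.0078125 + 0.00390625
= 0.7461
Since 0.7461 ≤ 1, prefix-free code exists


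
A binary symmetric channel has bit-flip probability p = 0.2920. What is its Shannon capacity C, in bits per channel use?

For BSC with error probability p:
C = 1 - H(p) where H(p) is binary entropy
H(0.2920) = -0.2920 × log₂(0.2920) - 0.7080 × log₂(0.7080)
H(p) = 0.8713
C = 1 - 0.8713 = 0.1287 bits/use


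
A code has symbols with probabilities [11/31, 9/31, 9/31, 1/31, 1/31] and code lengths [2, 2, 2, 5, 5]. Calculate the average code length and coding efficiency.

Average length L = Σ p_i × l_i = 2.1935 bits
Entropy H = 1.8861 bits
Efficiency η = H/L × 100% = 85.98%


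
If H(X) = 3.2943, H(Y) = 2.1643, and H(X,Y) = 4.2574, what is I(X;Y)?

I(X;Y) = H(X) + H(Y) - H(X,Y)
I(X;Y) = 3.2943 + 2.1643 - 4.2574 = 1.2012 bits


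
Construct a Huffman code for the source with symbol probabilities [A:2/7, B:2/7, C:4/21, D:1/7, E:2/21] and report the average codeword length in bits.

Huffman tree construction:
Combine smallest probabilities repeatedly
Resulting codes:
  A: 10 (length 2)
  B: 11 (length 2)
  C: 00 (length 2)
  D: 011 (length 3)
  E: 010 (length 3)
Average length = Σ p(s) × length(s) = 2.2381 bits


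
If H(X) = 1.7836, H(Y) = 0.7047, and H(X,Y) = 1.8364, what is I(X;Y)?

I(X;Y) = H(X) + H(Y) - H(X,Y)
I(X;Y) = 1.7836 + 0.7047 - 1.8364 = 0.6519 bits


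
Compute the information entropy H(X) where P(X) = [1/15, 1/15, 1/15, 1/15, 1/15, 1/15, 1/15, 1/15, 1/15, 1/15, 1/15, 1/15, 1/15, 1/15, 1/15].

H(X) = -Σ p(x) log₂ p(x)
  -1/15 × log₂(1/15) = 0.2605
  -1/15 × log₂(1/15) = 0.2605
  -1/15 × log₂(1/15) = 0.2605
  -1/15 × log₂(1/15) = 0.2605
  -1/15 × log₂(1/15) = 0.2605
  -1/15 × log₂(1/15) = 0.2605
  -1/15 × log₂(1/15) = 0.2605
  -1/15 × log₂(1/15) = 0.2605
  -1/15 × log₂(1/15) = 0.2605
  -1/15 × log₂(1/15) = 0.2605
  -1/15 × log₂(1/15) = 0.2605
  -1/15 × log₂(1/15) = 0.2605
  -1/15 × log₂(1/15) = 0.2605
  -1/15 × log₂(1/15) = 0.2605
  -1/15 × log₂(1/15) = 0.2605
H(X) = 3.9069 bits


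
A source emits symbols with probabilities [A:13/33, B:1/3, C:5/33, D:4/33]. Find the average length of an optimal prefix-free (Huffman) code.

Huffman tree construction:
Combine smallest probabilities repeatedly
Resulting codes:
  A: 0 (length 1)
  B: 11 (length 2)
  C: 101 (length 3)
  D: 100 (length 3)
Average length = Σ p(s) × length(s) = 1.8788 bits


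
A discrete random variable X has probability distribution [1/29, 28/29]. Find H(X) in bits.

H(X) = -Σ p(x) log₂ p(x)
  -1/29 × log₂(1/29) = 0.1675
  -28/29 × log₂(28/29) = 0.0489
H(X) = 0.2164 bits


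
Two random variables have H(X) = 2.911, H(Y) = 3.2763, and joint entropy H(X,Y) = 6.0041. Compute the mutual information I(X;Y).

I(X;Y) = H(X) + H(Y) - H(X,Y)
I(X;Y) = 2.911 + 3.2763 - 6.0041 = 0.1832 bits


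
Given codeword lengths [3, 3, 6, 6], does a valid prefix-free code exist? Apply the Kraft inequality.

Kraft inequality: Σ 2^(-l_i) ≤ 1 for prefix-free code
Calculating: 2^(-3) + 2^(-3) + 2^(-6) + 2^(-6)
= 0.125 + 0.125 + 0.015625 + 0.015625
= 0.2812
Since 0.2812 ≤ 1, prefix-free code exists


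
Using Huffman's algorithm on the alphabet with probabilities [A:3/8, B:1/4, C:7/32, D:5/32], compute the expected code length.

Huffman tree construction:
Combine smallest probabilities repeatedly
Resulting codes:
  A: 11 (length 2)
  B: 10 (length 2)
  C: 01 (length 2)
  D: 00 (length 2)
Average length = Σ p(s) × length(s) = 2.0000 bits


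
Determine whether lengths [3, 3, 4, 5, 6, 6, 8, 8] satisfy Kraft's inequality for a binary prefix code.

Kraft inequality: Σ 2^(-l_i) ≤ 1 for prefix-free code
Calculating: 2^(-3) + 2^(-3) + 2^(-4) + 2^(-5) + 2^(-6) + 2^(-6) + 2^(-8) + 2^(-8)
= 0.125 + 0.125 + 0.0625 + 0.03125 + 0.015625 + 0.015625 + 0.00390625 + 0.00390625
= 0.3828
Since 0.3828 ≤ 1, prefix-free code exists


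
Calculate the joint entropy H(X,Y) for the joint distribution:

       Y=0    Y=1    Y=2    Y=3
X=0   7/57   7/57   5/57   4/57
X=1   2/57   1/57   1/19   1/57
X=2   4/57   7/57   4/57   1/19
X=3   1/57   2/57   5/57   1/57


H(X,Y) = -Σ p(x,y) log₂ p(x,y)
  p(0,0)=7/57: -0.1228 × log₂(0.1228) = 0.3716
  p(0,1)=7/57: -0.1228 × log₂(0.1228) = 0.3716
  p(0,2)=5/57: -0.0877 × log₂(0.0877) = 0.3080
  p(0,3)=4/57: -0.0702 × log₂(0.0702) = 0.2690
  p(1,0)=2/57: -0.0351 × log₂(0.0351) = 0.1696
  p(1,1)=1/57: -0.0175 × log₂(0.0175) = 0.1023
  p(1,2)=1/19: -0.0526 × log₂(0.0526) = 0.2236
  p(1,3)=1/57: -0.0175 × log₂(0.0175) = 0.1023
  p(2,0)=4/57: -0.0702 × log₂(0.0702) = 0.2690
  p(2,1)=7/57: -0.1228 × log₂(0.1228) = 0.3716
  p(2,2)=4/57: -0.0702 × log₂(0.0702) = 0.2690
  p(2,3)=1/19: -0.0526 × log₂(0.0526) = 0.2236
  p(3,0)=1/57: -0.0175 × log₂(0.0175) = 0.1023
  p(3,1)=2/57: -0.0351 × log₂(0.0351) = 0.1696
  p(3,2)=5/57: -0.0877 × log₂(0.0877) = 0.3080
  p(3,3)=1/57: -0.0175 × log₂(0.0175) = 0.1023
H(X,Y) = 3.7332 bits


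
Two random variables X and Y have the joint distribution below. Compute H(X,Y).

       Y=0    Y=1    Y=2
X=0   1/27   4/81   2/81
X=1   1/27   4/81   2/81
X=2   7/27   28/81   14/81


H(X,Y) = -Σ p(x,y) log₂ p(x,y)
  p(0,0)=1/27: -0.0370 × log₂(0.0370) = 0.1761
  p(0,1)=4/81: -0.0494 × log₂(0.0494) = 0.2143
  p(0,2)=2/81: -0.0247 × log₂(0.0247) = 0.1318
  p(1,0)=1/27: -0.0370 × log₂(0.0370) = 0.1761
  p(1,1)=4/81: -0.0494 × log₂(0.0494) = 0.2143
  p(1,2)=2/81: -0.0247 × log₂(0.0247) = 0.1318
  p(2,0)=7/27: -0.2593 × log₂(0.2593) = 0.5049
  p(2,1)=28/81: -0.3457 × log₂(0.3457) = 0.5298
  p(2,2)=14/81: -0.1728 × log₂(0.1728) = 0.4377
H(X,Y) = 2.5169 bits


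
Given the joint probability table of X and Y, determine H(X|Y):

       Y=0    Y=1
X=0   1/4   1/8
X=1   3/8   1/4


H(X|Y) = Σ_y p(y) H(X|Y=y)
  p(Y=0) = 5/8, H(X|Y=0) = 0.9710
  p(Y=1) = 3/8, H(X|Y=1) = 0.9183
H(X|Y) = 0.6250×0.9710 + 0.3750×0.9183 = 0.9512 bits


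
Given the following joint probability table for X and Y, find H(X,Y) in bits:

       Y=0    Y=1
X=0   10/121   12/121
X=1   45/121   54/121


H(X,Y) = -Σ p(x,y) log₂ p(x,y)
  p(0,0)=10/121: -0.0826 × log₂(0.0826) = 0.2973
  p(0,1)=12/121: -0.0992 × log₂(0.0992) = 0.3306
  p(1,0)=45/121: -0.3719 × log₂(0.3719) = 0.5307
  p(1,1)=54/121: -0.4463 × log₂(0.4463) = 0.5195
H(X,Y) = 1.6781 bits


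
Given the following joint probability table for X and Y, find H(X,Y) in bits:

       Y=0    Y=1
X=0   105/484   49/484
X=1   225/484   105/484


H(X,Y) = -Σ p(x,y) log₂ p(x,y)
  p(0,0)=105/484: -0.2169 × log₂(0.2169) = 0.4783
  p(0,1)=49/484: -0.1012 × log₂(0.1012) = 0.3345
  p(1,0)=225/484: -0.4649 × log₂(0.4649) = 0.5137
  p(1,1)=105/484: -0.2169 × log₂(0.2169) = 0.4783
H(X,Y) = 1.8048 bits


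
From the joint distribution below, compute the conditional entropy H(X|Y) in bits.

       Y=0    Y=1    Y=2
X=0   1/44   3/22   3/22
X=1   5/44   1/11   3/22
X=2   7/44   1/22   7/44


H(X|Y) = Σ_y p(y) H(X|Y=y)
  p(Y=0) = 13/44, H(X|Y=0) = 1.2957
  p(Y=1) = 3/11, H(X|Y=1) = 1.4591
  p(Y=2) = 19/44, H(X|Y=2) = 1.5810
H(X|Y) = 0.2955×1.2957 + 0.2727×1.4591 + 0.4318×1.5810 = 1.4635 bits


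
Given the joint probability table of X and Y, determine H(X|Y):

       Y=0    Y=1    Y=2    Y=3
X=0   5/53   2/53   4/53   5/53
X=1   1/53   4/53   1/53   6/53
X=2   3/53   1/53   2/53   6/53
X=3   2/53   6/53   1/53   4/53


H(X|Y) = Σ_y p(y) H(X|Y=y)
  p(Y=0) = 11/53, H(X|Y=0) = 1.7899
  p(Y=1) = 13/53, H(X|Y=1) = 1.7381
  p(Y=2) = 8/53, H(X|Y=2) = 1.7500
  p(Y=3) = 21/53, H(X|Y=3) = 1.9814
H(X|Y) = 0.2075×1.7899 + 0.2453×1.7381 + 0.1509×1.7500 + 0.3962×1.9814 = 1.8471 bits


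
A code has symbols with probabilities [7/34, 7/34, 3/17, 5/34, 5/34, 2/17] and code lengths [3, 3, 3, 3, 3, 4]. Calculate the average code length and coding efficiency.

Average length L = Σ p_i × l_i = 3.1176 bits
Entropy H = 2.5571 bits
Efficiency η = H/L × 100% = 82.02%


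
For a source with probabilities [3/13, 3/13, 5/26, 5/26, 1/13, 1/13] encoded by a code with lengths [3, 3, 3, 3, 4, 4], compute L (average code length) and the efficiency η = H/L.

Average length L = Σ p_i × l_i = 3.1538 bits
Entropy H = 2.4605 bits
Efficiency η = H/L × 100% = 78.02%


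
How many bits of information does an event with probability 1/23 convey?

Information content I(x) = -log₂(p(x))
I = -log₂(1/23) = -log₂(0.0435)
I = 4.5236 bits


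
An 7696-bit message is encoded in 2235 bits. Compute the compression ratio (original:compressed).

Compression ratio = Original / Compressed
= 7696 / 2235 = 3.44:1


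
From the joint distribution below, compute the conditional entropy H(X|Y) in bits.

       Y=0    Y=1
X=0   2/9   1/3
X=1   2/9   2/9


H(X|Y) = Σ_y p(y) H(X|Y=y)
  p(Y=0) = 4/9, H(X|Y=0) = 1.0000
  p(Y=1) = 5/9, H(X|Y=1) = 0.9710
H(X|Y) = 0.4444×1.0000 + 0.5556×0.9710 = 0.9839 bits


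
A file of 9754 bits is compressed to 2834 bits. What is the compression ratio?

Compression ratio = Original / Compressed
= 9754 / 2834 = 3.44:1


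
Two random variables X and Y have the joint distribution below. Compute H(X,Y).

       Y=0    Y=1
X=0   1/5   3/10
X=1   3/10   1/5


H(X,Y) = -Σ p(x,y) log₂ p(x,y)
  p(0,0)=1/5: -0.2000 × log₂(0.2000) = 0.4644
  p(0,1)=3/10: -0.3000 × log₂(0.3000) = 0.5211
  p(1,0)=3/10: -0.3000 × log₂(0.3000) = 0.5211
  p(1,1)=1/5: -0.2000 × log₂(0.2000) = 0.4644
H(X,Y) = 1.9710 bits


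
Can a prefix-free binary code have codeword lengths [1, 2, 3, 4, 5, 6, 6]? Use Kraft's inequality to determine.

Kraft inequality: Σ 2^(-l_i) ≤ 1 for prefix-free code
Calculating: 2^(-1) + 2^(-2) + 2^(-3) + 2^(-4) + 2^(-5) + 2^(-6) + 2^(-6)
= 0.5 + 0.25 + 0.125 + 0.0625 + 0.03125 + 0.015625 + 0.015625
= 1.0000
Since 1.0000 ≤ 1, prefix-free code exists


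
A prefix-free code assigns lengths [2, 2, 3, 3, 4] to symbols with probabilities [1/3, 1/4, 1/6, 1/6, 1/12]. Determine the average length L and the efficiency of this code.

Average length L = Σ p_i × l_i = 2.5000 bits
Entropy H = 2.1887 bits
Efficiency η = H/L × 100% = 87.55%


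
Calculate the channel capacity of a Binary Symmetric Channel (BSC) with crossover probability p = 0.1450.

For BSC with error probability p:
C = 1 - H(p) where H(p) is binary entropy
H(0.1450) = -0.1450 × log₂(0.1450) - 0.8550 × log₂(0.8550)
H(p) = 0.5972
C = 1 - 0.5972 = 0.4028 bits/use


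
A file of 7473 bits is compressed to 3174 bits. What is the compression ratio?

Compression ratio = Original / Compressed
= 7473 / 3174 = 2.35:1


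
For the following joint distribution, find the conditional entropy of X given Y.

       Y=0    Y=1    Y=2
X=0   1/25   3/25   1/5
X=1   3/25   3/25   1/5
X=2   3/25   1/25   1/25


H(X|Y) = Σ_y p(y) H(X|Y=y)
  p(Y=0) = 7/25, H(X|Y=0) = 1.4488
  p(Y=1) = 7/25, H(X|Y=1) = 1.4488
  p(Y=2) = 11/25, H(X|Y=2) = 1.3486
H(X|Y) = 0.2800×1.4488 + 0.2800×1.4488 + 0.4400×1.3486 = 1.4047 bits


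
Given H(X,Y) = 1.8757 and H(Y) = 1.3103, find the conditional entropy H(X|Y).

Chain rule: H(X,Y) = H(X|Y) + H(Y)
H(X|Y) = H(X,Y) - H(Y) = 1.8757 - 1.3103 = 0.5654 bits


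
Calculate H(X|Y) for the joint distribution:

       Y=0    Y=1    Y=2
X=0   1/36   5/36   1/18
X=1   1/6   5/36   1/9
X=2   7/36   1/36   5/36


H(X|Y) = Σ_y p(y) H(X|Y=y)
  p(Y=0) = 7/18, H(X|Y=0) = 1.2958
  p(Y=1) = 11/36, H(X|Y=1) = 1.3486
  p(Y=2) = 11/36, H(X|Y=2) = 1.4949
H(X|Y) = 0.3889×1.2958 + 0.3056×1.3486 + 0.3056×1.4949 = 1.3728 bits


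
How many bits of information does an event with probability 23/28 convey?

Information content I(x) = -log₂(p(x))
I = -log₂(23/28) = -log₂(0.8214)
I = 0.2838 bits


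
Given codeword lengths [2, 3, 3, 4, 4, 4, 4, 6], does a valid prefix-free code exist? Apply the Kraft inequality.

Kraft inequality: Σ 2^(-l_i) ≤ 1 for prefix-free code
Calculating: 2^(-2) + 2^(-3) + 2^(-3) + 2^(-4) + 2^(-4) + 2^(-4) + 2^(-4) + 2^(-6)
= 0.25 + 0.125 + 0.125 + 0.0625 + 0.0625 + 0.0625 + 0.0625 + 0.015625
= 0.7656
Since 0.7656 ≤ 1, prefix-free code exists


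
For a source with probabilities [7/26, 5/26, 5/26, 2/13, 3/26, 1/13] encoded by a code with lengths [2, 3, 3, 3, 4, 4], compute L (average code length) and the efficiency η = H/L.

Average length L = Σ p_i × l_i = 2.9231 bits
Entropy H = 2.4841 bits
Efficiency η = H/L × 100% = 84.98%


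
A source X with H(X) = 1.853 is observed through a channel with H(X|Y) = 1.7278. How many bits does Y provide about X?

I(X;Y) = H(X) - H(X|Y)
I(X;Y) = 1.853 - 1.7278 = 0.1252 bits


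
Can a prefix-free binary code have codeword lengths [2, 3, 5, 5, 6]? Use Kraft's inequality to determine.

Kraft inequality: Σ 2^(-l_i) ≤ 1 for prefix-free code
Calculating: 2^(-2) + 2^(-3) + 2^(-5) + 2^(-5) + 2^(-6)
= 0.25 + 0.125 + 0.03125 + 0.03125 + 0.015625
= 0.4531
Since 0.4531 ≤ 1, prefix-free code exists


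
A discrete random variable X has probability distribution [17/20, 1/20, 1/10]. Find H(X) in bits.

H(X) = -Σ p(x) log₂ p(x)
  -17/20 × log₂(17/20) = 0.1993
  -1/20 × log₂(1/20) = 0.2161
  -1/10 × log₂(1/10) = 0.3322
H(X) = 0.7476 bits


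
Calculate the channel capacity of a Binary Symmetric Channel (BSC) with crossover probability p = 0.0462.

For BSC with error probability p:
C = 1 - H(p) where H(p) is binary entropy
H(0.0462) = -0.0462 × log₂(0.0462) - 0.9538 × log₂(0.9538)
H(p) = 0.2700
C = 1 - 0.2700 = 0.7300 bits/use


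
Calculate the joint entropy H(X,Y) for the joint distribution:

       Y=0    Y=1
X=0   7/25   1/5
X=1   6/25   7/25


H(X,Y) = -Σ p(x,y) log₂ p(x,y)
  p(0,0)=7/25: -0.2800 × log₂(0.2800) = 0.5142
  p(0,1)=1/5: -0.2000 × log₂(0.2000) = 0.4644
  p(1,0)=6/25: -0.2400 × log₂(0.2400) = 0.4941
  p(1,1)=7/25: -0.2800 × log₂(0.2800) = 0.5142
H(X,Y) = 1.9870 bits


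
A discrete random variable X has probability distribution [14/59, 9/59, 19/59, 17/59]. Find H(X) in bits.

H(X) = -Σ p(x) log₂ p(x)
  -14/59 × log₂(14/59) = 0.4924
  -9/59 × log₂(9/59) = 0.4138
  -19/59 × log₂(19/59) = 0.5264
  -17/59 × log₂(17/59) = 0.5173
H(X) = 1.9499 bits


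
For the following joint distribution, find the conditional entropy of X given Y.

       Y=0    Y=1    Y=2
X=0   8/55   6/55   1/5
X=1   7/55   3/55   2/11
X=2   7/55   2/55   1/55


H(X|Y) = Σ_y p(y) H(X|Y=y)
  p(Y=0) = 2/5, H(X|Y=0) = 1.5820
  p(Y=1) = 1/5, H(X|Y=1) = 1.4354
  p(Y=2) = 2/5, H(X|Y=2) = 1.2197
H(X|Y) = 0.4000×1.5820 + 0.2000×1.4354 + 0.4000×1.2197 = 1.4078 bits


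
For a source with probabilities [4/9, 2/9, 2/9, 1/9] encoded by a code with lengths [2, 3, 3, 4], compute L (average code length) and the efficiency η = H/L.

Average length L = Σ p_i × l_i = 2.6667 bits
Entropy H = 1.8366 bits
Efficiency η = H/L × 100% = 68.87%


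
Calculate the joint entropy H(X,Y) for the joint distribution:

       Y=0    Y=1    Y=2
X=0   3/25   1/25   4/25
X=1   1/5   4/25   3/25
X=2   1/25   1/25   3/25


H(X,Y) = -Σ p(x,y) log₂ p(x,y)
  p(0,0)=3/25: -0.1200 × log₂(0.1200) = 0.3671
  p(0,1)=1/25: -0.0400 × log₂(0.0400) = 0.1858
  p(0,2)=4/25: -0.1600 × log₂(0.1600) = 0.4230
  p(1,0)=1/5: -0.2000 × log₂(0.2000) = 0.4644
  p(1,1)=4/25: -0.1600 × log₂(0.1600) = 0.4230
  p(1,2)=3/25: -0.1200 × log₂(0.1200) = 0.3671
  p(2,0)=1/25: -0.0400 × log₂(0.0400) = 0.1858
  p(2,1)=1/25: -0.0400 × log₂(0.0400) = 0.1858
  p(2,2)=3/25: -0.1200 × log₂(0.1200) = 0.3671
H(X,Y) = 2.9689 bits


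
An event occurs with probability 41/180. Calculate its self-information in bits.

Information content I(x) = -log₂(p(x))
I = -log₂(41/180) = -log₂(0.2278)
I = 2.1343 bits


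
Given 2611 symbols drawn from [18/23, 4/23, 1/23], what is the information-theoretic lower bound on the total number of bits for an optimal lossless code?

Entropy H = 0.9123 bits/symbol
Minimum bits = H × n = 0.9123 × 2611
= 2382.06 bits


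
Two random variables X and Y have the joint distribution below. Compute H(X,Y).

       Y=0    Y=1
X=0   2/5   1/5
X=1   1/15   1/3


H(X,Y) = -Σ p(x,y) log₂ p(x,y)
  p(0,0)=2/5: -0.4000 × log₂(0.4000) = 0.5288
  p(0,1)=1/5: -0.2000 × log₂(0.2000) = 0.4644
  p(1,0)=1/15: -0.0667 × log₂(0.0667) = 0.2605
  p(1,1)=1/3: -0.3333 × log₂(0.3333) = 0.5283
H(X,Y) = 1.7819 bits


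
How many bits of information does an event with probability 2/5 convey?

Information content I(x) = -log₂(p(x))
I = -log₂(2/5) = -log₂(0.4000)
I = 1.3219 bits


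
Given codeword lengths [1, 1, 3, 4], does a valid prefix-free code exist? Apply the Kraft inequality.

Kraft inequality: Σ 2^(-l_i) ≤ 1 for prefix-free code
Calculating: 2^(-1) + 2^(-1) + 2^(-3) + 2^(-4)
= 0.5 + 0.5 + 0.125 + 0.0625
= 1.1875
Since 1.1875 > 1, prefix-free code does not exist


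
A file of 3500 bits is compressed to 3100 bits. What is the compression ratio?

Compression ratio = Original / Compressed
= 3500 / 3100 = 1.13:1


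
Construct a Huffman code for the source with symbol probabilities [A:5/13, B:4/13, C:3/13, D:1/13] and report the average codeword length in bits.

Huffman tree construction:
Combine smallest probabilities repeatedly
Resulting codes:
  A: 0 (length 1)
  B: 10 (length 2)
  C: 111 (length 3)
  D: 110 (length 3)
Average length = Σ p(s) × length(s) = 1.9231 bits


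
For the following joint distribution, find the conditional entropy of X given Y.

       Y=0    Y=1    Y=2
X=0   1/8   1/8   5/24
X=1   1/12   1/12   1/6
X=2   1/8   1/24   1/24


H(X|Y) = Σ_y p(y) H(X|Y=y)
  p(Y=0) = 1/3, H(X|Y=0) = 1.5613
  p(Y=1) = 1/4, H(X|Y=1) = 1.4591
  p(Y=2) = 5/12, H(X|Y=2) = 1.3610
H(X|Y) = 0.3333×1.5613 + 0.2500×1.4591 + 0.4167×1.3610 = 1.4523 bits


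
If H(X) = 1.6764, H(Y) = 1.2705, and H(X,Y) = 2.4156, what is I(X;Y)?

I(X;Y) = H(X) + H(Y) - H(X,Y)
I(X;Y) = 1.6764 + 1.2705 - 2.4156 = 0.5313 bits


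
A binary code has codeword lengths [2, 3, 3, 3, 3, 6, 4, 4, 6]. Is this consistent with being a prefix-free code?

Kraft inequality: Σ 2^(-l_i) ≤ 1 for prefix-free code
Calculating: 2^(-2) + 2^(-3) + 2^(-3) + 2^(-3) + 2^(-3) + 2^(-6) + 2^(-4) + 2^(-4) + 2^(-6)
= 0.25 + 0.125 + 0.125 + 0.125 + 0.125 + 0.015625 + 0.0625 + 0.0625 + 0.015625
= 0.9062
Since 0.9062 ≤ 1, prefix-free code exists


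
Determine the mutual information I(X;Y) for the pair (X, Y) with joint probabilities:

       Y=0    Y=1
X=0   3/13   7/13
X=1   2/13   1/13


H(X) = 0.7793, H(Y) = 0.9612, H(X,Y) = 1.6692
I(X;Y) = H(X) + H(Y) - H(X,Y) = 0.0714 bits


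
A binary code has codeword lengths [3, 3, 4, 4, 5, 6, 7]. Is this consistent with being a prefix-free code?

Kraft inequality: Σ 2^(-l_i) ≤ 1 for prefix-free code
Calculating: 2^(-3) + 2^(-3) + 2^(-4) + 2^(-4) + 2^(-5) + 2^(-6) + 2^(-7)
= 0.125 + 0.125 + 0.0625 + 0.0625 + 0.03125 + 0.015625 + 0.0078125
= 0.4297
Since 0.4297 ≤ 1, prefix-free code exists


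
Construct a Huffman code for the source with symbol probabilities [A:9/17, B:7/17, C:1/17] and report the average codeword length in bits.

Huffman tree construction:
Combine smallest probabilities repeatedly
Resulting codes:
  A: 1 (length 1)
  B: 01 (length 2)
  C: 00 (length 2)
Average length = Σ p(s) × length(s) = 1.4706 bits


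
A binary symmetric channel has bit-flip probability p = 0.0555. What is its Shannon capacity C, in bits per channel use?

For BSC with error probability p:
C = 1 - H(p) where H(p) is binary entropy
H(0.0555) = -0.0555 × log₂(0.0555) - 0.9445 × log₂(0.9445)
H(p) = 0.3093
C = 1 - 0.3093 = 0.6907 bits/use


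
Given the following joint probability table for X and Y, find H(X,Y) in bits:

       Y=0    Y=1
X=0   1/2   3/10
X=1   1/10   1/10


H(X,Y) = -Σ p(x,y) log₂ p(x,y)
  p(0,0)=1/2: -0.5000 × log₂(0.5000) = 0.5000
  p(0,1)=3/10: -0.3000 × log₂(0.3000) = 0.5211
  p(1,0)=1/10: -0.1000 × log₂(0.1000) = 0.3322
  p(1,1)=1/10: -0.1000 × log₂(0.1000) = 0.3322
H(X,Y) = 1.6855 bits


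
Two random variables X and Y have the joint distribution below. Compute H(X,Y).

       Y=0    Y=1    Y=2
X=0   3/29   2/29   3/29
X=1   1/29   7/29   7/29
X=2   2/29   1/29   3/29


H(X,Y) = -Σ p(x,y) log₂ p(x,y)
  p(0,0)=3/29: -0.1034 × log₂(0.1034) = 0.3386
  p(0,1)=2/29: -0.0690 × log₂(0.0690) = 0.2661
  p(0,2)=3/29: -0.1034 × log₂(0.1034) = 0.3386
  p(1,0)=1/29: -0.0345 × log₂(0.0345) = 0.1675
  p(1,1)=7/29: -0.2414 × log₂(0.2414) = 0.4950
  p(1,2)=7/29: -0.2414 × log₂(0.2414) = 0.4950
  p(2,0)=2/29: -0.0690 × log₂(0.0690) = 0.2661
  p(2,1)=1/29: -0.0345 × log₂(0.0345) = 0.1675
  p(2,2)=3/29: -0.1034 × log₂(0.1034) = 0.3386
H(X,Y) = 2.8729 bits


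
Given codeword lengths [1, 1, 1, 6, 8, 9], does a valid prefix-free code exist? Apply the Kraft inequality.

Kraft inequality: Σ 2^(-l_i) ≤ 1 for prefix-free code
Calculating: 2^(-1) + 2^(-1) + 2^(-1) + 2^(-6) + 2^(-8) + 2^(-9)
= 0.5 + 0.5 + 0.5 + 0.015625 + 0.00390625 + 0.001953125
= 1.5215
Since 1.5215 > 1, prefix-free code does not exist


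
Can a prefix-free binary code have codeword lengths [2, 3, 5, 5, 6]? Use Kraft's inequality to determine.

Kraft inequality: Σ 2^(-l_i) ≤ 1 for prefix-free code
Calculating: 2^(-2) + 2^(-3) + 2^(-5) + 2^(-5) + 2^(-6)
= 0.25 + 0.125 + 0.03125 + 0.03125 + 0.015625
= 0.4531
Since 0.4531 ≤ 1, prefix-free code exists


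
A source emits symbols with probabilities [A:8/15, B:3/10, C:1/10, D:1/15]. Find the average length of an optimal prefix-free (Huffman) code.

Huffman tree construction:
Combine smallest probabilities repeatedly
Resulting codes:
  A: 1 (length 1)
  B: 01 (length 2)
  C: 001 (length 3)
  D: 000 (length 3)
Average length = Σ p(s) × length(s) = 1.6333 bits


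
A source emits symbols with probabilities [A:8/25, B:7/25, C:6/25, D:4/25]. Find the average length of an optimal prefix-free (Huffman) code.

Huffman tree construction:
Combine smallest probabilities repeatedly
Resulting codes:
  A: 11 (length 2)
  B: 10 (length 2)
  C: 01 (length 2)
  D: 00 (length 2)
Average length = Σ p(s) × length(s) = 2.0000 bits


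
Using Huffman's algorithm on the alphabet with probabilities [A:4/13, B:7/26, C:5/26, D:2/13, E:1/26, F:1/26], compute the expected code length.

Huffman tree construction:
Combine smallest probabilities repeatedly
Resulting codes:
  A: 11 (length 2)
  B: 10 (length 2)
  C: 00 (length 2)
  D: 011 (length 3)
  E: 0100 (length 4)
  F: 0101 (length 4)
Average length = Σ p(s) × length(s) = 2.3077 bits


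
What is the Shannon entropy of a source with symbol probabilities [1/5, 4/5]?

H(X) = -Σ p(x) log₂ p(x)
  -1/5 × log₂(1/5) = 0.4644
  -4/5 × log₂(4/5) = 0.2575
H(X) = 0.7219 bits


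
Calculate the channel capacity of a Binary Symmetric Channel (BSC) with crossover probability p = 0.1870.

For BSC with error probability p:
C = 1 - H(p) where H(p) is binary entropy
H(0.1870) = -0.1870 × log₂(0.1870) - 0.8130 × log₂(0.8130)
H(p) = 0.6952
C = 1 - 0.6952 = 0.3048 bits/use


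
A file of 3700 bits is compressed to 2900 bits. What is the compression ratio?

Compression ratio = Original / Compressed
= 3700 / 2900 = 1.28:1


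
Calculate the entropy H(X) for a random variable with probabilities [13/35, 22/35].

H(X) = -Σ p(x) log₂ p(x)
  -13/35 × log₂(13/35) = 0.5307
  -22/35 × log₂(22/35) = 0.4210
H(X) = 0.9518 bits


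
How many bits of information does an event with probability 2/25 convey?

Information content I(x) = -log₂(p(x))
I = -log₂(2/25) = -log₂(0.0800)
I = 3.6439 bits


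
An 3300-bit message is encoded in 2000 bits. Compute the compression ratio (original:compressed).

Compression ratio = Original / Compressed
= 3300 / 2000 = 1.65:1


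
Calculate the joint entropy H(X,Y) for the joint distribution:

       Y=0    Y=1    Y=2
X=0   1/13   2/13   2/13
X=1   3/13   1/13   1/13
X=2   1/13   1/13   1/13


H(X,Y) = -Σ p(x,y) log₂ p(x,y)
  p(0,0)=1/13: -0.0769 × log₂(0.0769) = 0.2846
  p(0,1)=2/13: -0.1538 × log₂(0.1538) = 0.4155
  p(0,2)=2/13: -0.1538 × log₂(0.1538) = 0.4155
  p(1,0)=3/13: -0.2308 × log₂(0.2308) = 0.4882
  p(1,1)=1/13: -0.0769 × log₂(0.0769) = 0.2846
  p(1,2)=1/13: -0.0769 × log₂(0.0769) = 0.2846
  p(2,0)=1/13: -0.0769 × log₂(0.0769) = 0.2846
  p(2,1)=1/13: -0.0769 × log₂(0.0769) = 0.2846
  p(2,2)=1/13: -0.0769 × log₂(0.0769) = 0.2846
H(X,Y) = 3.0270 bits


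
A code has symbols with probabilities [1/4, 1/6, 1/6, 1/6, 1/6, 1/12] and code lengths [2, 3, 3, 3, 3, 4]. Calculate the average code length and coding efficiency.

Average length L = Σ p_i × l_i = 2.8333 bits
Entropy H = 2.5221 bits
Efficiency η = H/L × 100% = 89.01%


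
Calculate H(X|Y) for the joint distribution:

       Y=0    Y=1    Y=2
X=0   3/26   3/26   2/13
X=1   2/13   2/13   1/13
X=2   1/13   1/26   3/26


H(X|Y) = Σ_y p(y) H(X|Y=y)
  p(Y=0) = 9/26, H(X|Y=0) = 1.5305
  p(Y=1) = 4/13, H(X|Y=1) = 1.4056
  p(Y=2) = 9/26, H(X|Y=2) = 1.5305
H(X|Y) = 0.3462×1.5305 + 0.3077×1.4056 + 0.3462×1.5305 = 1.4921 bits


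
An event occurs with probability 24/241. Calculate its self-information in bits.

Information content I(x) = -log₂(p(x))
I = -log₂(24/241) = -log₂(0.0996)
I = 3.3279 bits


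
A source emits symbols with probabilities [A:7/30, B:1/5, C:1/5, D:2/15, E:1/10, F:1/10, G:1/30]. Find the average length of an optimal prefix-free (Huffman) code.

Huffman tree construction:
Combine smallest probabilities repeatedly
Resulting codes:
  A: 01 (length 2)
  B: 111 (length 3)
  C: 00 (length 2)
  D: 101 (length 3)
  E: 1101 (length 4)
  F: 100 (length 3)
  G: 1100 (length 4)
Average length = Σ p(s) × length(s) = 2.7000 bits


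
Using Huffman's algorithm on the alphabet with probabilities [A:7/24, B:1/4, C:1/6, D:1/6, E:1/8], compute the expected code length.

Huffman tree construction:
Combine smallest probabilities repeatedly
Resulting codes:
  A: 10 (length 2)
  B: 01 (length 2)
  C: 111 (length 3)
  D: 00 (length 2)
  E: 110 (length 3)
Average length = Σ p(s) × length(s) = 2.2917 bits


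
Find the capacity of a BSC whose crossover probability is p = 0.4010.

For BSC with error probability p:
C = 1 - H(p) where H(p) is binary entropy
H(0.4010) = -0.4010 × log₂(0.4010) - 0.5990 × log₂(0.5990)
H(p) = 0.9715
C = 1 - 0.9715 = 0.0285 bits/use


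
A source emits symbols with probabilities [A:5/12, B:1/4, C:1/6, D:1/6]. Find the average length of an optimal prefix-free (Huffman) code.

Huffman tree construction:
Combine smallest probabilities repeatedly
Resulting codes:
  A: 0 (length 1)
  B: 10 (length 2)
  C: 110 (length 3)
  D: 111 (length 3)
Average length = Σ p(s) × length(s) = 1.9167 bits


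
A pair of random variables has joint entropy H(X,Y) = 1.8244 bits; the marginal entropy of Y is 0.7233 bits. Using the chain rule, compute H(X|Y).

Chain rule: H(X,Y) = H(X|Y) + H(Y)
H(X|Y) = H(X,Y) - H(Y) = 1.8244 - 0.7233 = 1.1011 bits


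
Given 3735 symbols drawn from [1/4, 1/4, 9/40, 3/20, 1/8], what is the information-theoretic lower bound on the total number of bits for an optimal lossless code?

Entropy H = 2.2697 bits/symbol
Minimum bits = H × n = 2.2697 × 3735
= 8477.50 bits


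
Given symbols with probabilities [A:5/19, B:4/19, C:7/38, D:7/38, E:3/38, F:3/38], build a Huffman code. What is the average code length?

Huffman tree construction:
Combine smallest probabilities repeatedly
Resulting codes:
  A: 10 (length 2)
  B: 01 (length 2)
  C: 111 (length 3)
  D: 00 (length 2)
  E: 1100 (length 4)
  F: 1101 (length 4)
Average length = Σ p(s) × length(s) = 2.5000 bits


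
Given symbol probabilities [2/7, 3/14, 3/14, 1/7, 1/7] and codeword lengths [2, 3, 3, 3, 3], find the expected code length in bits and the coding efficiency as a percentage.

Average length L = Σ p_i × l_i = 2.7143 bits
Entropy H = 2.2709 bits
Efficiency η = H/L × 100% = 83.67%


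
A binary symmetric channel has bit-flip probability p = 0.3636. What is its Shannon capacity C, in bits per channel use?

For BSC with error probability p:
C = 1 - H(p) where H(p) is binary entropy
H(0.3636) = -0.3636 × log₂(0.3636) - 0.6364 × log₂(0.6364)
H(p) = 0.9456
C = 1 - 0.9456 = 0.0544 bits/use


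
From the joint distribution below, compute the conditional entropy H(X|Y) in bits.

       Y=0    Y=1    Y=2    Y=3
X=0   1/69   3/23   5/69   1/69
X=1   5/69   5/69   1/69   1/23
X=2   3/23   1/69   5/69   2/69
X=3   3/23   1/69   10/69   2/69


H(X|Y) = Σ_y p(y) H(X|Y=y)
  p(Y=0) = 8/23, H(X|Y=0) = 1.7238
  p(Y=1) = 16/69, H(X|Y=1) = 1.4913
  p(Y=2) = 7/23, H(X|Y=2) = 1.7048
  p(Y=3) = 8/69, H(X|Y=3) = 1.9056
H(X|Y) = 0.3478×1.7238 + 0.2319×1.4913 + 0.3043×1.7048 + 0.1159×1.9056 = 1.6852 bits


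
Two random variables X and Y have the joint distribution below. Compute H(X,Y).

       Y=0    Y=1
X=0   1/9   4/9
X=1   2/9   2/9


H(X,Y) = -Σ p(x,y) log₂ p(x,y)
  p(0,0)=1/9: -0.1111 × log₂(0.1111) = 0.3522
  p(0,1)=4/9: -0.4444 × log₂(0.4444) = 0.5200
  p(1,0)=2/9: -0.2222 × log₂(0.2222) = 0.4822
  p(1,1)=2/9: -0.2222 × log₂(0.2222) = 0.4822
H(X,Y) = 1.8366 bits


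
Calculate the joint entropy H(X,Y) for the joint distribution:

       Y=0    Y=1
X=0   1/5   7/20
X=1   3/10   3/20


H(X,Y) = -Σ p(x,y) log₂ p(x,y)
  p(0,0)=1/5: -0.2000 × log₂(0.2000) = 0.4644
  p(0,1)=7/20: -0.3500 × log₂(0.3500) = 0.5301
  p(1,0)=3/10: -0.3000 × log₂(0.3000) = 0.5211
  p(1,1)=3/20: -0.1500 × log₂(0.1500) = 0.4105
H(X,Y) = 1.9261 bits


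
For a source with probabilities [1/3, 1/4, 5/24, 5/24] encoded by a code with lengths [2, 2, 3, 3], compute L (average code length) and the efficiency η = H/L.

Average length L = Σ p_i × l_i = 2.4167 bits
Entropy H = 1.9713 bits
Efficiency η = H/L × 100% = 81.57%


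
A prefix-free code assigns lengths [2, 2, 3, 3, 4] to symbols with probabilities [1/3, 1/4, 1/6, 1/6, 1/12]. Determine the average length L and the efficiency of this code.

Average length L = Σ p_i × l_i = 2.5000 bits
Entropy H = 2.1887 bits
Efficiency η = H/L × 100% = 87.55%


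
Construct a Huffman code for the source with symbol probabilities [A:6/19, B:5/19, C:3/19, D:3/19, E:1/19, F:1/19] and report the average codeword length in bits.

Huffman tree construction:
Combine smallest probabilities repeatedly
Resulting codes:
  A: 11 (length 2)
  B: 01 (length 2)
  C: 101 (length 3)
  D: 00 (length 2)
  E: 1000 (length 4)
  F: 1001 (length 4)
Average length = Σ p(s) × length(s) = 2.3684 bits


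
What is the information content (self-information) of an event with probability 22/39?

Information content I(x) = -log₂(p(x))
I = -log₂(22/39) = -log₂(0.5641)
I = 0.8260 bits


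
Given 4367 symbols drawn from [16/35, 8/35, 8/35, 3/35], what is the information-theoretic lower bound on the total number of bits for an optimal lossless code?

Entropy H = 1.7934 bits/symbol
Minimum bits = H × n = 1.7934 × 4367
= 7831.90 bits
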